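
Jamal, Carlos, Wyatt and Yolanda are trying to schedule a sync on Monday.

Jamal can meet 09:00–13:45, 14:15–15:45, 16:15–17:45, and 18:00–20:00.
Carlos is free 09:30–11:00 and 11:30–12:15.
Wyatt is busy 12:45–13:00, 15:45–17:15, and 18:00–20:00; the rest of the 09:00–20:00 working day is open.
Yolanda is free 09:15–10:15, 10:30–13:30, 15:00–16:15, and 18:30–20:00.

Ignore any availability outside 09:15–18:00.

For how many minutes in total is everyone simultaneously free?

120 minutes

Wyatt free within 09:00–20:00: 09:00–12:45, 13:00–15:45, 17:15–18:00.
Jamal ∩ Carlos: 09:30–11:00, 11:30–12:15.
Jamal ∩ Carlos ∩ Wyatt: 09:30–11:00, 11:30–12:15.
Jamal ∩ Carlos ∩ Wyatt ∩ Yolanda: 09:30–10:15, 10:30–11:00, 11:30–12:15.
Restricted to 09:15–18:00: 09:30–10:15, 10:30–11:00, 11:30–12:15.
Total common minutes: 45 + 30 + 45 = 120.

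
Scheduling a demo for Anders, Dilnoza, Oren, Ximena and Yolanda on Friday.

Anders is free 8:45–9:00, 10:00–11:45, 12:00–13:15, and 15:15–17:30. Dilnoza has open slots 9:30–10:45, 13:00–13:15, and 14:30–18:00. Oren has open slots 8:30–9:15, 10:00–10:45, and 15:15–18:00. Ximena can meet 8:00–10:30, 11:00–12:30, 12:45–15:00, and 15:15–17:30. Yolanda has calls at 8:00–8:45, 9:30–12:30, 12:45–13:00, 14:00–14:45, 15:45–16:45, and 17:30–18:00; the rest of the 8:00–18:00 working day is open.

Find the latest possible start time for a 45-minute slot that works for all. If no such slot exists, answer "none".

16:45

Yolanda free within 08:00–18:00: 08:45–09:30, 12:30–12:45, 13:00–14:00, 14:45–15:45, 16:45–17:30.
Anders ∩ Dilnoza: 10:00–10:45, 13:00–13:15, 15:15–17:30.
Anders ∩ Dilnoza ∩ Oren: 10:00–10:45, 15:15–17:30.
Anders ∩ Dilnoza ∩ Oren ∩ Ximena: 10:00–10:30, 15:15–17:30.
Anders ∩ Dilnoza ∩ Oren ∩ Ximena ∩ Yolanda: 15:15–15:45, 16:45–17:30.
Windows ≥ 45 min: 16:45–17:30.
Latest start in the last window 16:45–17:30 is 17:30 − 45 min = 16:45.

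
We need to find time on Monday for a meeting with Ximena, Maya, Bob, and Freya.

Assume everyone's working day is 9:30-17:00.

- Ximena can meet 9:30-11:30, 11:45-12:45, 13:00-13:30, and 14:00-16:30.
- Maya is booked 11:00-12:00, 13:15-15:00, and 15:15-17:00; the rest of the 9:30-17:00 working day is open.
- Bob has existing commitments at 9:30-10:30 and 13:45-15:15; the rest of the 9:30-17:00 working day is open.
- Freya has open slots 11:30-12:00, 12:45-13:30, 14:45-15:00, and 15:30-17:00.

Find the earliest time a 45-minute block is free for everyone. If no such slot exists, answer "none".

Maya free within 09:30–17:00: 09:30–11:00, 12:00–13:15, 15:00–15:15.
Bob free within 09:30–17:00: 10:30–13:45, 15:15–17:00.
Ximena ∩ Maya: 09:30–11:00, 12:00–12:45, 13:00–13:15, 15:00–15:15.
Ximena ∩ Maya ∩ Bob: 10:30–11:00, 12:00–12:45, 13:00–13:15.
Ximena ∩ Maya ∩ Bob ∩ Freya: 13:00–13:15.
Windows ≥ 45 min: (none).

none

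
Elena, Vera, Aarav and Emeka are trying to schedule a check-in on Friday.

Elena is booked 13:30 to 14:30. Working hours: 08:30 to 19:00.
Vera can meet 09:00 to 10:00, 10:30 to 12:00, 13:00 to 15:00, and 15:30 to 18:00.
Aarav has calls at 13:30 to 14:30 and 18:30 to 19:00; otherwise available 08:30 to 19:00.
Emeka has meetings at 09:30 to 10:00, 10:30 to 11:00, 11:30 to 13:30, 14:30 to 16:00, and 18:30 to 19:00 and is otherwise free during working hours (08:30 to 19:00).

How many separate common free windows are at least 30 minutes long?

3

Elena free within 08:30–19:00: 08:30–13:30, 14:30–19:00.
Aarav free within 08:30–19:00: 08:30–13:30, 14:30–18:30.
Emeka free within 08:30–19:00: 08:30–09:30, 10:00–10:30, 11:00–11:30, 13:30–14:30, 16:00–18:30.
Elena ∩ Vera: 09:00–10:00, 10:30–12:00, 13:00–13:30, 14:30–15:00, 15:30–18:00.
Elena ∩ Vera ∩ Aarav: 09:00–10:00, 10:30–12:00, 13:00–13:30, 14:30–15:00, 15:30–18:00.
Elena ∩ Vera ∩ Aarav ∩ Emeka: 09:00–09:30, 11:00–11:30, 16:00–18:00.
Windows ≥ 30 min: 09:00–09:30, 11:00–11:30, 16:00–18:00.
That's 3 windows.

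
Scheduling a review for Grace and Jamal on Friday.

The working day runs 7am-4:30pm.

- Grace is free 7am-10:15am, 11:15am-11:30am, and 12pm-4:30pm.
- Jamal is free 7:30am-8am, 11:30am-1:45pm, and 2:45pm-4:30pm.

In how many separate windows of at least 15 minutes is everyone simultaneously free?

3

Grace ∩ Jamal: 07:30–08:00, 12:00–13:45, 14:45–16:30.
Windows ≥ 15 min: 07:30–08:00, 12:00–13:45, 14:45–16:30.
That's 3 windows.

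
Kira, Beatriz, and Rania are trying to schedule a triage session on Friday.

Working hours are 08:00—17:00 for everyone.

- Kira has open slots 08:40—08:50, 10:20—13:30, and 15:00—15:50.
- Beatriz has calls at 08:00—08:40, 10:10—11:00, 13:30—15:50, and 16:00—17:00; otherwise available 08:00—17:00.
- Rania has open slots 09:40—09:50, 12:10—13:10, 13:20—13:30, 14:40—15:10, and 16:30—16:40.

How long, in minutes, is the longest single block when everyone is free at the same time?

Beatriz free within 08:00–17:00: 08:40–10:10, 11:00–13:30, 15:50–16:00.
Kira ∩ Beatriz: 08:40–08:50, 11:00–13:30.
Kira ∩ Beatriz ∩ Rania: 12:10–13:10, 13:20–13:30.
Common window lengths: 60, 10 min; longest is 60.

60 minutes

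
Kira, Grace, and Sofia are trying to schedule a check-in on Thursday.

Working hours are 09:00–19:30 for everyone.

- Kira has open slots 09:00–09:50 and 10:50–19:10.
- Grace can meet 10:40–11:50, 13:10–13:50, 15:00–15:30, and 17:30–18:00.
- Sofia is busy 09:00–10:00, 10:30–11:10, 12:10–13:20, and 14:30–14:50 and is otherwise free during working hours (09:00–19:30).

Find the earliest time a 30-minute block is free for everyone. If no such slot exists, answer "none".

11:10

Sofia free within 09:00–19:30: 10:00–10:30, 11:10–12:10, 13:20–14:30, 14:50–19:30.
Kira ∩ Grace: 10:50–11:50, 13:10–13:50, 15:00–15:30, 17:30–18:00.
Kira ∩ Grace ∩ Sofia: 11:10–11:50, 13:20–13:50, 15:00–15:30, 17:30–18:00.
Windows ≥ 30 min: 11:10–11:50, 13:20–13:50, 15:00–15:30, 17:30–18:00.
Earliest such window starts at 11:10.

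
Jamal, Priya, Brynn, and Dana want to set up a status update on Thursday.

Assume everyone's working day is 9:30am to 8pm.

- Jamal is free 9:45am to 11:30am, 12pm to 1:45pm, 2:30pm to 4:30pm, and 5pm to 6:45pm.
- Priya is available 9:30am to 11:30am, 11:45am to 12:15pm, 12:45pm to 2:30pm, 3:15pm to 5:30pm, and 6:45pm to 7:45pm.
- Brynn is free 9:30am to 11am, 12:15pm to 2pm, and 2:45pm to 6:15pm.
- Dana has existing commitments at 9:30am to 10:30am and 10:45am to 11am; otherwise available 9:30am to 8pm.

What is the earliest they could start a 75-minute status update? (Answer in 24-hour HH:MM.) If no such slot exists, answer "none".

Dana free within 09:30–20:00: 10:30–10:45, 11:00–20:00.
Jamal ∩ Priya: 09:45–11:30, 12:00–12:15, 12:45–13:45, 15:15–16:30, 17:00–17:30.
Jamal ∩ Priya ∩ Brynn: 09:45–11:00, 12:45–13:45, 15:15–16:30, 17:00–17:30.
Jamal ∩ Priya ∩ Brynn ∩ Dana: 10:30–10:45, 12:45–13:45, 15:15–16:30, 17:00–17:30.
Windows ≥ 75 min: 15:15–16:30.
Earliest such window starts at 15:15.

15:15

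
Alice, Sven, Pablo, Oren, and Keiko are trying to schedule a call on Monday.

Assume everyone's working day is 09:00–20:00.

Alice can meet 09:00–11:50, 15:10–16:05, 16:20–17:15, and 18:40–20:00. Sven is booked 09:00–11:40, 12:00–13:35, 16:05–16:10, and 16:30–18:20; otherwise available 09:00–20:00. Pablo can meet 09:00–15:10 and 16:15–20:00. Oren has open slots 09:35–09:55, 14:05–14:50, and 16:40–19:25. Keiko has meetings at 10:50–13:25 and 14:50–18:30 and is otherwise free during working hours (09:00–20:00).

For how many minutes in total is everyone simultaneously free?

Sven free within 09:00–20:00: 11:40–12:00, 13:35–16:05, 16:10–16:30, 18:20–20:00.
Keiko free within 09:00–20:00: 09:00–10:50, 13:25–14:50, 18:30–20:00.
Alice ∩ Sven: 11:40–11:50, 15:10–16:05, 16:20–16:30, 18:40–20:00.
Alice ∩ Sven ∩ Pablo: 11:40–11:50, 16:20–16:30, 18:40–20:00.
Alice ∩ Sven ∩ Pablo ∩ Oren: 18:40–19:25.
Alice ∩ Sven ∩ Pablo ∩ Oren ∩ Keiko: 18:40–19:25.
Total common minutes: 45.

45 minutes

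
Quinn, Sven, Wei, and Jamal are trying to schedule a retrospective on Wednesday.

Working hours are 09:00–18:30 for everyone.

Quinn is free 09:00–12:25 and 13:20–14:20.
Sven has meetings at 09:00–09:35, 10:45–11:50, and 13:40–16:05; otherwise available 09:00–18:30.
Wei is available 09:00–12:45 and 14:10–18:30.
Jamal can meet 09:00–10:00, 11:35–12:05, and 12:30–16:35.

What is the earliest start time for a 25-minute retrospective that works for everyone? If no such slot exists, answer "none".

09:35

Sven free within 09:00–18:30: 09:35–10:45, 11:50–13:40, 16:05–18:30.
Quinn ∩ Sven: 09:35–10:45, 11:50–12:25, 13:20–13:40.
Quinn ∩ Sven ∩ Wei: 09:35–10:45, 11:50–12:25.
Quinn ∩ Sven ∩ Wei ∩ Jamal: 09:35–10:00, 11:50–12:05.
Windows ≥ 25 min: 09:35–10:00.
Earliest such window starts at 09:35.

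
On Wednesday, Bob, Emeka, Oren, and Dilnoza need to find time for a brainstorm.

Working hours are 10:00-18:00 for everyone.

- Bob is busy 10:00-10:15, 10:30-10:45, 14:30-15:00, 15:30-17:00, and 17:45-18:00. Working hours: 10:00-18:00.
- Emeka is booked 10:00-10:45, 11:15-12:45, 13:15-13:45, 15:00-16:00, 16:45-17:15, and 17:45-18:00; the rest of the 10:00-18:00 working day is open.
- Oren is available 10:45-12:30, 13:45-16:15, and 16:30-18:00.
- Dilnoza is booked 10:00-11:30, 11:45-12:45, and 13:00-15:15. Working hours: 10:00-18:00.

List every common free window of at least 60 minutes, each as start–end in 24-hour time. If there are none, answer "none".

Bob free within 10:00–18:00: 10:15–10:30, 10:45–14:30, 15:00–15:30, 17:00–17:45.
Emeka free within 10:00–18:00: 10:45–11:15, 12:45–13:15, 13:45–15:00, 16:00–16:45, 17:15–17:45.
Dilnoza free within 10:00–18:00: 11:30–11:45, 12:45–13:00, 15:15–18:00.
Bob ∩ Emeka: 10:45–11:15, 12:45–13:15, 13:45–14:30, 17:15–17:45.
Bob ∩ Emeka ∩ Oren: 10:45–11:15, 13:45–14:30, 17:15–17:45.
Bob ∩ Emeka ∩ Oren ∩ Dilnoza: 17:15–17:45.
Windows ≥ 60 min: (none).

none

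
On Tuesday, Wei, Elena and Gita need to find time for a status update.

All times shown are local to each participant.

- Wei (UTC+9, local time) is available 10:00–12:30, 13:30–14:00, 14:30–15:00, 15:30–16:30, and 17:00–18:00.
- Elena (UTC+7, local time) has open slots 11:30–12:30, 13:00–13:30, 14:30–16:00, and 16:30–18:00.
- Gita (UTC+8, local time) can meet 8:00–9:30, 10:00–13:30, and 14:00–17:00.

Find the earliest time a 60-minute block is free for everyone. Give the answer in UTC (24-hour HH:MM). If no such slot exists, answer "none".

Wei → UTC: 01:00–03:30, 04:30–05:00, 05:30–06:00, 06:30–07:30, 08:00–09:00.
Elena → UTC: 04:30–05:30, 06:00–06:30, 07:30–09:00, 09:30–11:00.
Gita → UTC: 00:00–01:30, 02:00–05:30, 06:00–09:00.
Wei ∩ Elena: 04:30–05:00, 08:00–09:00.
Wei ∩ Elena ∩ Gita: 04:30–05:00, 08:00–09:00.
Windows ≥ 60 min: 08:00–09:00.
Earliest such window starts at 08:00.

08:00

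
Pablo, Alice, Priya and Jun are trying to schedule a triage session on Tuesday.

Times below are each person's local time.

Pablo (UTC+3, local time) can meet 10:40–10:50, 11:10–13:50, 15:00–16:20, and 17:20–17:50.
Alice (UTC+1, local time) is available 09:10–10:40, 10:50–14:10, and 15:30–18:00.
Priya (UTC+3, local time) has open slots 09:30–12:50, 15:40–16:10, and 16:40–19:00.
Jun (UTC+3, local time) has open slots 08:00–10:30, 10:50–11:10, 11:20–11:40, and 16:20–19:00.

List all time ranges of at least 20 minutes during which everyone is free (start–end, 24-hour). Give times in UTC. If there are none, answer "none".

08:20–08:40, 14:30–14:50

Pablo → UTC: 07:40–07:50, 08:10–10:50, 12:00–13:20, 14:20–14:50.
Alice → UTC: 08:10–09:40, 09:50–13:10, 14:30–17:00.
Priya → UTC: 06:30–09:50, 12:40–13:10, 13:40–16:00.
Jun → UTC: 05:00–07:30, 07:50–08:10, 08:20–08:40, 13:20–16:00.
Pablo ∩ Alice: 08:10–09:40, 09:50–10:50, 12:00–13:10, 14:30–14:50.
Pablo ∩ Alice ∩ Priya: 08:10–09:40, 12:40–13:10, 14:30–14:50.
Pablo ∩ Alice ∩ Priya ∩ Jun: 08:20–08:40, 14:30–14:50.
Windows ≥ 20 min: 08:20–08:40, 14:30–14:50.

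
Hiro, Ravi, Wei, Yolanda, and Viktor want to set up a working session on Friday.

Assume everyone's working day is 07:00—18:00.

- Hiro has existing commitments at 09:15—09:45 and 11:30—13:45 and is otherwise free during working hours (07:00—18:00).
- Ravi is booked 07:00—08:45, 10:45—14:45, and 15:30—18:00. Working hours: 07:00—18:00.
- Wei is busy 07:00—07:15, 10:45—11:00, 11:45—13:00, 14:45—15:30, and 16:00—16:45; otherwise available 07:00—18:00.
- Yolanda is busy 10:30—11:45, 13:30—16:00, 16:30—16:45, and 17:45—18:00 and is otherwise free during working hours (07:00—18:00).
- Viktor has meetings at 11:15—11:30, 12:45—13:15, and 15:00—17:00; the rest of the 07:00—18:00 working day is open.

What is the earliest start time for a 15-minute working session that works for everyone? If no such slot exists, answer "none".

08:45

Hiro free within 07:00–18:00: 07:00–09:15, 09:45–11:30, 13:45–18:00.
Ravi free within 07:00–18:00: 08:45–10:45, 14:45–15:30.
Wei free within 07:00–18:00: 07:15–10:45, 11:00–11:45, 13:00–14:45, 15:30–16:00, 16:45–18:00.
Yolanda free within 07:00–18:00: 07:00–10:30, 11:45–13:30, 16:00–16:30, 16:45–17:45.
Viktor free within 07:00–18:00: 07:00–11:15, 11:30–12:45, 13:15–15:00, 17:00–18:00.
Hiro ∩ Ravi: 08:45–09:15, 09:45–10:45, 14:45–15:30.
Hiro ∩ Ravi ∩ Wei: 08:45–09:15, 09:45–10:45.
Hiro ∩ Ravi ∩ Wei ∩ Yolanda: 08:45–09:15, 09:45–10:30.
Hiro ∩ Ravi ∩ Wei ∩ Yolanda ∩ Viktor: 08:45–09:15, 09:45–10:30.
Windows ≥ 15 min: 08:45–09:15, 09:45–10:30.
Earliest such window starts at 08:45.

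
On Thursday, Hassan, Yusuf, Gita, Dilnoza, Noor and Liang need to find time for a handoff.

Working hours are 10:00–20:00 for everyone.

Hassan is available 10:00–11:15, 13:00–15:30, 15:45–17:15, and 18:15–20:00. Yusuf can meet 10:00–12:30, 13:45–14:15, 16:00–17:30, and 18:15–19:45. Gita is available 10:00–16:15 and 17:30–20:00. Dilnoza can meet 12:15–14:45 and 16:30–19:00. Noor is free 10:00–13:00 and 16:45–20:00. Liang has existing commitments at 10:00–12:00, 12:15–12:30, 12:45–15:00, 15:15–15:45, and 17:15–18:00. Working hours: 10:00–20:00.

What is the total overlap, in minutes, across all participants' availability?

45 minutes

Liang free within 10:00–20:00: 12:00–12:15, 12:30–12:45, 15:00–15:15, 15:45–17:15, 18:00–20:00.
Hassan ∩ Yusuf: 10:00–11:15, 13:45–14:15, 16:00–17:15, 18:15–19:45.
Hassan ∩ Yusuf ∩ Gita: 10:00–11:15, 13:45–14:15, 16:00–16:15, 18:15–19:45.
Hassan ∩ Yusuf ∩ Gita ∩ Dilnoza: 13:45–14:15, 18:15–19:00.
Hassan ∩ Yusuf ∩ Gita ∩ Dilnoza ∩ Noor: 18:15–19:00.
Hassan ∩ Yusuf ∩ Gita ∩ Dilnoza ∩ Noor ∩ Liang: 18:15–19:00.
Total common minutes: 45.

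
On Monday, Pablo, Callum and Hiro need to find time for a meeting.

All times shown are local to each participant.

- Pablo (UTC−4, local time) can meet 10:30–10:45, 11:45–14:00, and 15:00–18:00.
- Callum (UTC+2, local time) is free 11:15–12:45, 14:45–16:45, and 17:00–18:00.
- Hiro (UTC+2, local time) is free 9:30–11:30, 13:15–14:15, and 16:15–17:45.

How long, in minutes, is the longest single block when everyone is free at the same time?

Pablo → UTC: 14:30–14:45, 15:45–18:00, 19:00–22:00.
Callum → UTC: 09:15–10:45, 12:45–14:45, 15:00–16:00.
Hiro → UTC: 07:30–09:30, 11:15–12:15, 14:15–15:45.
Pablo ∩ Callum: 14:30–14:45, 15:45–16:00.
Pablo ∩ Callum ∩ Hiro: 14:30–14:45.
Single common window of 15 minutes.

15 minutes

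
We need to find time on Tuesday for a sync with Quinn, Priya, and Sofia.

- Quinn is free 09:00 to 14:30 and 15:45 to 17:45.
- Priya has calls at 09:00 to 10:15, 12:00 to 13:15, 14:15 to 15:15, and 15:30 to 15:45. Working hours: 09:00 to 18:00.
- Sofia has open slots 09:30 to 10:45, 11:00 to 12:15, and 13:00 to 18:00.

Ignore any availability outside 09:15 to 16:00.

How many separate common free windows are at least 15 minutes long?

Priya free within 09:00–18:00: 10:15–12:00, 13:15–14:15, 15:15–15:30, 15:45–18:00.
Quinn ∩ Priya: 10:15–12:00, 13:15–14:15, 15:45–17:45.
Quinn ∩ Priya ∩ Sofia: 10:15–10:45, 11:00–12:00, 13:15–14:15, 15:45–17:45.
Restricted to 09:15–16:00: 10:15–10:45, 11:00–12:00, 13:15–14:15, 15:45–16:00.
Windows ≥ 15 min: 10:15–10:45, 11:00–12:00, 13:15–14:15, 15:45–16:00.
That's 4 windows.

4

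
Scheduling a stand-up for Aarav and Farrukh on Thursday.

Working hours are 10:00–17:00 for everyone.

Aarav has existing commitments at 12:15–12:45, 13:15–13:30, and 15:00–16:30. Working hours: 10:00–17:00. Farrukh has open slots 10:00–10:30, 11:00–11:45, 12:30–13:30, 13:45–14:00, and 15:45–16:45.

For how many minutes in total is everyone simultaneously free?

135 minutes

Aarav free within 10:00–17:00: 10:00–12:15, 12:45–13:15, 13:30–15:00, 16:30–17:00.
Aarav ∩ Farrukh: 10:00–10:30, 11:00–11:45, 12:45–13:15, 13:45–14:00, 16:30–16:45.
Total common minutes: 30 + 45 + 30 + 15 + 15 = 135.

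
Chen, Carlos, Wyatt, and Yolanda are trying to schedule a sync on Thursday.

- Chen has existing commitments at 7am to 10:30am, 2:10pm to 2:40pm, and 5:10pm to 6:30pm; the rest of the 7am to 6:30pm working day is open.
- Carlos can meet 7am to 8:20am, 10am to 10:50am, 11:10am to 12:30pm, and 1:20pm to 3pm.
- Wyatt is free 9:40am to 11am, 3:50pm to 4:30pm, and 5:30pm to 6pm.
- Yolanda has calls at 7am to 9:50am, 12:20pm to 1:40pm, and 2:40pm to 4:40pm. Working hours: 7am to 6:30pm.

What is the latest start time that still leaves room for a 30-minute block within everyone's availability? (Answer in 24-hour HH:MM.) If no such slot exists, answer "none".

none

Chen free within 07:00–18:30: 10:30–14:10, 14:40–17:10.
Yolanda free within 07:00–18:30: 09:50–12:20, 13:40–14:40, 16:40–18:30.
Chen ∩ Carlos: 10:30–10:50, 11:10–12:30, 13:20–14:10, 14:40–15:00.
Chen ∩ Carlos ∩ Wyatt: 10:30–10:50.
Chen ∩ Carlos ∩ Wyatt ∩ Yolanda: 10:30–10:50.
Windows ≥ 30 min: (none).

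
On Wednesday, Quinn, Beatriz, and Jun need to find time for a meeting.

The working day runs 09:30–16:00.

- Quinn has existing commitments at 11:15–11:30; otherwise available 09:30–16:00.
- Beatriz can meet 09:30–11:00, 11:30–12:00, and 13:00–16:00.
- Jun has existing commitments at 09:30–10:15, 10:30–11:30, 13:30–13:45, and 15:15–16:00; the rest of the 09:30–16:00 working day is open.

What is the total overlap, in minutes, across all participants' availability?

165 minutes

Quinn free within 09:30–16:00: 09:30–11:15, 11:30–16:00.
Jun free within 09:30–16:00: 10:15–10:30, 11:30–13:30, 13:45–15:15.
Quinn ∩ Beatriz: 09:30–11:00, 11:30–12:00, 13:00–16:00.
Quinn ∩ Beatriz ∩ Jun: 10:15–10:30, 11:30–12:00, 13:00–13:30, 13:45–15:15.
Total common minutes: 15 + 30 + 30 + 90 = 165.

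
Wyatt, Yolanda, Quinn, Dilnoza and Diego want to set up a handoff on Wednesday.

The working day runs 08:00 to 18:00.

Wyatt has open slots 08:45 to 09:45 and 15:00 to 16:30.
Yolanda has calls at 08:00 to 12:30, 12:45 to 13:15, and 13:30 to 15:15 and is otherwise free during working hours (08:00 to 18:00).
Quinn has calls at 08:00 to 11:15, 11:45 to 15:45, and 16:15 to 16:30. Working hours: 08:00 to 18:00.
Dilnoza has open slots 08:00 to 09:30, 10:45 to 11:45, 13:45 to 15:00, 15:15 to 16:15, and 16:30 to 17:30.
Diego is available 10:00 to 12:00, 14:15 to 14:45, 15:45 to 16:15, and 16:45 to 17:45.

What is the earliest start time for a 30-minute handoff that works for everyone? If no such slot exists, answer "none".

15:45

Yolanda free within 08:00–18:00: 12:30–12:45, 13:15–13:30, 15:15–18:00.
Quinn free within 08:00–18:00: 11:15–11:45, 15:45–16:15, 16:30–18:00.
Wyatt ∩ Yolanda: 15:15–16:30.
Wyatt ∩ Yolanda ∩ Quinn: 15:45–16:15.
Wyatt ∩ Yolanda ∩ Quinn ∩ Dilnoza: 15:45–16:15.
Wyatt ∩ Yolanda ∩ Quinn ∩ Dilnoza ∩ Diego: 15:45–16:15.
Windows ≥ 30 min: 15:45–16:15.
Earliest such window starts at 15:45.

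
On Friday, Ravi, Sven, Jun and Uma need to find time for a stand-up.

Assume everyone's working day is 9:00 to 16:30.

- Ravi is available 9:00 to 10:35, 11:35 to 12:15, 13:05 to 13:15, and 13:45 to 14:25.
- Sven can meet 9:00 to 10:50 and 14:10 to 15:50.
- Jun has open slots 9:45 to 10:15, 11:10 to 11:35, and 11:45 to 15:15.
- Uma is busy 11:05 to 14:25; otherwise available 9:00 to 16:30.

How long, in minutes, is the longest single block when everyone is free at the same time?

Uma free within 09:00–16:30: 09:00–11:05, 14:25–16:30.
Ravi ∩ Sven: 09:00–10:35, 14:10–14:25.
Ravi ∩ Sven ∩ Jun: 09:45–10:15, 14:10–14:25.
Ravi ∩ Sven ∩ Jun ∩ Uma: 09:45–10:15.
Single common window of 30 minutes.

30 minutes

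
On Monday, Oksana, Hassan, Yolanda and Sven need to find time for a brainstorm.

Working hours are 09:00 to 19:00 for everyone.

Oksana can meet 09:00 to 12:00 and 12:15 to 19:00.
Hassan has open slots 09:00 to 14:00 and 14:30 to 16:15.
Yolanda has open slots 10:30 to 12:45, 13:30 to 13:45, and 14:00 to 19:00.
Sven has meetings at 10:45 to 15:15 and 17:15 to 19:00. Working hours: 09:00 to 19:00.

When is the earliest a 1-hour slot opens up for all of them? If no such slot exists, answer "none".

15:15

Sven free within 09:00–19:00: 09:00–10:45, 15:15–17:15.
Oksana ∩ Hassan: 09:00–12:00, 12:15–14:00, 14:30–16:15.
Oksana ∩ Hassan ∩ Yolanda: 10:30–12:00, 12:15–12:45, 13:30–13:45, 14:30–16:15.
Oksana ∩ Hassan ∩ Yolanda ∩ Sven: 10:30–10:45, 15:15–16:15.
Windows ≥ 60 min: 15:15–16:15.
Earliest such window starts at 15:15.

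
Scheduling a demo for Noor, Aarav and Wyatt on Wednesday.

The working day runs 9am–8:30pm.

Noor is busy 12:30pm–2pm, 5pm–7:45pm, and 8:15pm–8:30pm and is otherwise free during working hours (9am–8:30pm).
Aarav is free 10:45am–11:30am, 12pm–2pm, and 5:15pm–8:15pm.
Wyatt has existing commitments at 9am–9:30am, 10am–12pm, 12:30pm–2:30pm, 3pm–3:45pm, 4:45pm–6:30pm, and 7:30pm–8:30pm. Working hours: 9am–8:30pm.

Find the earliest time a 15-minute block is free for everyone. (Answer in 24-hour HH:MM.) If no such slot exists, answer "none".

Noor free within 09:00–20:30: 09:00–12:30, 14:00–17:00, 19:45–20:15.
Wyatt free within 09:00–20:30: 09:30–10:00, 12:00–12:30, 14:30–15:00, 15:45–16:45, 18:30–19:30.
Noor ∩ Aarav: 10:45–11:30, 12:00–12:30, 19:45–20:15.
Noor ∩ Aarav ∩ Wyatt: 12:00–12:30.
Windows ≥ 15 min: 12:00–12:30.
Earliest such window starts at 12:00.

12:00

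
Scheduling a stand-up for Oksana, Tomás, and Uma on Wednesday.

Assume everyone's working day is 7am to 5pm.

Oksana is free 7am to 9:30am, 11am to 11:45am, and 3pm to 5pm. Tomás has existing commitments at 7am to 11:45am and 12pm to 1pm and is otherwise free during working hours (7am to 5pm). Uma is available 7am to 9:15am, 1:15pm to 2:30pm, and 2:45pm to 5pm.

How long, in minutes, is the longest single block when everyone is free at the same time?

120 minutes

Tomás free within 07:00–17:00: 11:45–12:00, 13:00–17:00.
Oksana ∩ Tomás: 15:00–17:00.
Oksana ∩ Tomás ∩ Uma: 15:00–17:00.
Single common window of 120 minutes.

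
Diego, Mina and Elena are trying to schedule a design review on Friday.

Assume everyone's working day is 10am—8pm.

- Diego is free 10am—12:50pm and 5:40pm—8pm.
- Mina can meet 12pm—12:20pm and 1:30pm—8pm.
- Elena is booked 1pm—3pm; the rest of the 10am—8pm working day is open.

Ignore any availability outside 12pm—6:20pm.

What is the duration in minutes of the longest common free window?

Elena free within 10:00–20:00: 10:00–13:00, 15:00–20:00.
Diego ∩ Mina: 12:00–12:20, 17:40–20:00.
Diego ∩ Mina ∩ Elena: 12:00–12:20, 17:40–20:00.
Restricted to 12:00–18:20: 12:00–12:20, 17:40–18:20.
Common window lengths: 20, 40 min; longest is 40.

40 minutes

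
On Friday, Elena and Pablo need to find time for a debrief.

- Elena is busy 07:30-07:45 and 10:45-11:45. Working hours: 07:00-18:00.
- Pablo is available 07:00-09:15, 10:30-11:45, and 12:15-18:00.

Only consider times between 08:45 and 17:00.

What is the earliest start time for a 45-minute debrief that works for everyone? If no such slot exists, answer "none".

12:15

Elena free within 07:00–18:00: 07:00–07:30, 07:45–10:45, 11:45–18:00.
Elena ∩ Pablo: 07:00–07:30, 07:45–09:15, 10:30–10:45, 12:15–18:00.
Restricted to 08:45–17:00: 08:45–09:15, 10:30–10:45, 12:15–17:00.
Windows ≥ 45 min: 12:15–17:00.
Earliest such window starts at 12:15.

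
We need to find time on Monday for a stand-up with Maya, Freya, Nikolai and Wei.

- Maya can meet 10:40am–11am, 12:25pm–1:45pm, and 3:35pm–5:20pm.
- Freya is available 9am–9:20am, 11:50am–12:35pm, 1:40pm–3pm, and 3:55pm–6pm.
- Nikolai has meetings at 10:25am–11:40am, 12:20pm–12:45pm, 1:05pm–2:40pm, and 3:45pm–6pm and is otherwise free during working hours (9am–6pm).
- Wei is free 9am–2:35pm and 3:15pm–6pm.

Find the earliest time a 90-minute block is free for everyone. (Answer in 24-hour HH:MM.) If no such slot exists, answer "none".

none

Nikolai free within 09:00–18:00: 09:00–10:25, 11:40–12:20, 12:45–13:05, 14:40–15:45.
Maya ∩ Freya: 12:25–12:35, 13:40–13:45, 15:55–17:20.
Maya ∩ Freya ∩ Nikolai: (none).
Maya ∩ Freya ∩ Nikolai ∩ Wei: (none).
Windows ≥ 90 min: (none).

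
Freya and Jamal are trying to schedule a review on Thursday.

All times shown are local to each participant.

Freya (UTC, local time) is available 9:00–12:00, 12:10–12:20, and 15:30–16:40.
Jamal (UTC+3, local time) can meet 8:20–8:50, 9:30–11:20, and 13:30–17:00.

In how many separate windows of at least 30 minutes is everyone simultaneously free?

1

Freya → UTC: 09:00–12:00, 12:10–12:20, 15:30–16:40.
Jamal → UTC: 05:20–05:50, 06:30–08:20, 10:30–14:00.
Freya ∩ Jamal: 10:30–12:00, 12:10–12:20.
Windows ≥ 30 min: 10:30–12:00.
That's 1 window.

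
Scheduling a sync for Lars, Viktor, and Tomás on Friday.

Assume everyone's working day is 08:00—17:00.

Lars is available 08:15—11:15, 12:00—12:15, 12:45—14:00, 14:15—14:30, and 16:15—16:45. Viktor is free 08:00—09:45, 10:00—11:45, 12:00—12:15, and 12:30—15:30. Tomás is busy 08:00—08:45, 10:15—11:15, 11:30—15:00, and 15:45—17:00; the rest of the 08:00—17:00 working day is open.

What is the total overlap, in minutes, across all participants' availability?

Tomás free within 08:00–17:00: 08:45–10:15, 11:15–11:30, 15:00–15:45.
Lars ∩ Viktor: 08:15–09:45, 10:00–11:15, 12:00–12:15, 12:45–14:00, 14:15–14:30.
Lars ∩ Viktor ∩ Tomás: 08:45–09:45, 10:00–10:15.
Total common minutes: 60 + 15 = 75.

75 minutes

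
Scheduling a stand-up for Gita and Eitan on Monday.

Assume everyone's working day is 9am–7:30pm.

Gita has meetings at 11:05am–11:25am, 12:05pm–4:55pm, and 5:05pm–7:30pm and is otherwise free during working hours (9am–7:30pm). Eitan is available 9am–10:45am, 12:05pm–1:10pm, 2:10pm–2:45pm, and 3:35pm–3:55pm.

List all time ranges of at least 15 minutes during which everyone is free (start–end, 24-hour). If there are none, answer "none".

Gita free within 09:00–19:30: 09:00–11:05, 11:25–12:05, 16:55–17:05.
Gita ∩ Eitan: 09:00–10:45.
Windows ≥ 15 min: 09:00–10:45.

09:00–10:45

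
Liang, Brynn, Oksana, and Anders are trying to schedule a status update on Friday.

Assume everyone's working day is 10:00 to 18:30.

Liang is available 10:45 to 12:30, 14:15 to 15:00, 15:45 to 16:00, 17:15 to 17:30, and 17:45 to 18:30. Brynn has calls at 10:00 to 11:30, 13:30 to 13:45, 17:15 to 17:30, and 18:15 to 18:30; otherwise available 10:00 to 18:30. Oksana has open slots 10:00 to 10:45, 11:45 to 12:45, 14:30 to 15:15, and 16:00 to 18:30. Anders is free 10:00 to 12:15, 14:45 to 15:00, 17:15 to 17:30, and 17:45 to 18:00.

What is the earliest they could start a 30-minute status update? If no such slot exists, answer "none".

Brynn free within 10:00–18:30: 11:30–13:30, 13:45–17:15, 17:30–18:15.
Liang ∩ Brynn: 11:30–12:30, 14:15–15:00, 15:45–16:00, 17:45–18:15.
Liang ∩ Brynn ∩ Oksana: 11:45–12:30, 14:30–15:00, 17:45–18:15.
Liang ∩ Brynn ∩ Oksana ∩ Anders: 11:45–12:15, 14:45–15:00, 17:45–18:00.
Windows ≥ 30 min: 11:45–12:15.
Earliest such window starts at 11:45.

11:45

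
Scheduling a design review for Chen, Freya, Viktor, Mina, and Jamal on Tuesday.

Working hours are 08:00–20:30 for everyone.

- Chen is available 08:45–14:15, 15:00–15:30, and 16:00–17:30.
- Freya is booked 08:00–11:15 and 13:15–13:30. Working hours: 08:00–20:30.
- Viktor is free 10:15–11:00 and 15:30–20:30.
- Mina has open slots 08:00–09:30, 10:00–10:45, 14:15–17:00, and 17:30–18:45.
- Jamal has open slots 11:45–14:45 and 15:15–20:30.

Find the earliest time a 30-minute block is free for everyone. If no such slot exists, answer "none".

16:00

Freya free within 08:00–20:30: 11:15–13:15, 13:30–20:30.
Chen ∩ Freya: 11:15–13:15, 13:30–14:15, 15:00–15:30, 16:00–17:30.
Chen ∩ Freya ∩ Viktor: 16:00–17:30.
Chen ∩ Freya ∩ Viktor ∩ Mina: 16:00–17:00.
Chen ∩ Freya ∩ Viktor ∩ Mina ∩ Jamal: 16:00–17:00.
Windows ≥ 30 min: 16:00–17:00.
Earliest such window starts at 16:00.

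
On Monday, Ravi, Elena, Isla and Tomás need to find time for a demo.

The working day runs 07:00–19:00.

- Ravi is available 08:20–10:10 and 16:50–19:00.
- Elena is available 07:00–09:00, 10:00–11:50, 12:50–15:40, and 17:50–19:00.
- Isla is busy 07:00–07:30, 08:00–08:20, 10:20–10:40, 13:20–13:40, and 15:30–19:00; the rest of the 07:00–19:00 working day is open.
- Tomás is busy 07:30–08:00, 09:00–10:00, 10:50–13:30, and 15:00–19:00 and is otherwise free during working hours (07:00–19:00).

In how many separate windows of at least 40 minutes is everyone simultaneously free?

Isla free within 07:00–19:00: 07:30–08:00, 08:20–10:20, 10:40–13:20, 13:40–15:30.
Tomás free within 07:00–19:00: 07:00–07:30, 08:00–09:00, 10:00–10:50, 13:30–15:00.
Ravi ∩ Elena: 08:20–09:00, 10:00–10:10, 17:50–19:00.
Ravi ∩ Elena ∩ Isla: 08:20–09:00, 10:00–10:10.
Ravi ∩ Elena ∩ Isla ∩ Tomás: 08:20–09:00, 10:00–10:10.
Windows ≥ 40 min: 08:20–09:00.
That's 1 window.

1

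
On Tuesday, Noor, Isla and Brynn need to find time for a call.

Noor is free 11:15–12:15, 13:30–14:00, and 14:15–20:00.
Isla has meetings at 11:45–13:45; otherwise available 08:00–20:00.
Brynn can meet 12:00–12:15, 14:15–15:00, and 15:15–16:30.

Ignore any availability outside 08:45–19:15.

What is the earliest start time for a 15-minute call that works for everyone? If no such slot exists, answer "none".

14:15

Isla free within 08:00–20:00: 08:00–11:45, 13:45–20:00.
Noor ∩ Isla: 11:15–11:45, 13:45–14:00, 14:15–20:00.
Noor ∩ Isla ∩ Brynn: 14:15–15:00, 15:15–16:30.
Restricted to 08:45–19:15: 14:15–15:00, 15:15–16:30.
Windows ≥ 15 min: 14:15–15:00, 15:15–16:30.
Earliest such window starts at 14:15.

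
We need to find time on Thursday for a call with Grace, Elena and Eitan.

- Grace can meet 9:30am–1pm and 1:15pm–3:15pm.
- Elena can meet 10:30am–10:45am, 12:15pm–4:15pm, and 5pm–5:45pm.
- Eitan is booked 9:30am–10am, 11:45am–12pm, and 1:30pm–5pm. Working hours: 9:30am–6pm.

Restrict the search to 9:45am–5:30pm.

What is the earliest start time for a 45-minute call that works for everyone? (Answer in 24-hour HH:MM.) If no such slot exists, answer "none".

Eitan free within 09:30–18:00: 10:00–11:45, 12:00–13:30, 17:00–18:00.
Grace ∩ Elena: 10:30–10:45, 12:15–13:00, 13:15–15:15.
Grace ∩ Elena ∩ Eitan: 10:30–10:45, 12:15–13:00, 13:15–13:30.
Restricted to 09:45–17:30: 10:30–10:45, 12:15–13:00, 13:15–13:30.
Windows ≥ 45 min: 12:15–13:00.
Earliest such window starts at 12:15.

12:15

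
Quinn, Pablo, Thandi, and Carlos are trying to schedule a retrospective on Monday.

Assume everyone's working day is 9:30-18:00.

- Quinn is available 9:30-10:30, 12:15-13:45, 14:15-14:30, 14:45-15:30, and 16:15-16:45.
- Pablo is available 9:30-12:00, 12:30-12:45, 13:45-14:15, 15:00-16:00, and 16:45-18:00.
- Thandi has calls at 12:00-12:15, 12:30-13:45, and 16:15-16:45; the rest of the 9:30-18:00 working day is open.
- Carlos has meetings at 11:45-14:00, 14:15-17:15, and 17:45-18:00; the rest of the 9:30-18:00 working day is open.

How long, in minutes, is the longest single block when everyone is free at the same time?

Thandi free within 09:30–18:00: 09:30–12:00, 12:15–12:30, 13:45–16:15, 16:45–18:00.
Carlos free within 09:30–18:00: 09:30–11:45, 14:00–14:15, 17:15–17:45.
Quinn ∩ Pablo: 09:30–10:30, 12:30–12:45, 15:00–15:30.
Quinn ∩ Pablo ∩ Thandi: 09:30–10:30, 15:00–15:30.
Quinn ∩ Pablo ∩ Thandi ∩ Carlos: 09:30–10:30.
Single common window of 60 minutes.

60 minutes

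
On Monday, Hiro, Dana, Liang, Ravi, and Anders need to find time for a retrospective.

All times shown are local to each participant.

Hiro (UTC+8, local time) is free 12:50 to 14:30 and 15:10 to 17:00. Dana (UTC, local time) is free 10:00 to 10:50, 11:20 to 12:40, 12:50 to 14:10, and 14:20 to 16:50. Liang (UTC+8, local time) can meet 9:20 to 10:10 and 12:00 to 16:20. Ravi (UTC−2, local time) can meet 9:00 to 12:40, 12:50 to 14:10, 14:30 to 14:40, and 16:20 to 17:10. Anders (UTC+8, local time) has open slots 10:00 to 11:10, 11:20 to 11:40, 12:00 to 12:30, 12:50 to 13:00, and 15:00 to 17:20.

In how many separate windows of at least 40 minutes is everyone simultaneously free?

0

Hiro → UTC: 04:50–06:30, 07:10–09:00.
Dana → UTC: 10:00–10:50, 11:20–12:40, 12:50–14:10, 14:20–16:50.
Liang → UTC: 01:20–02:10, 04:00–08:20.
Ravi → UTC: 11:00–14:40, 14:50–16:10, 16:30–16:40, 18:20–19:10.
Anders → UTC: 02:00–03:10, 03:20–03:40, 04:00–04:30, 04:50–05:00, 07:00–09:20.
Hiro ∩ Dana: (none).
Hiro ∩ Dana ∩ Liang: (none).
Hiro ∩ Dana ∩ Liang ∩ Ravi: (none).
Hiro ∩ Dana ∩ Liang ∩ Ravi ∩ Anders: (none).
Windows ≥ 40 min: (none).
That's 0 windows.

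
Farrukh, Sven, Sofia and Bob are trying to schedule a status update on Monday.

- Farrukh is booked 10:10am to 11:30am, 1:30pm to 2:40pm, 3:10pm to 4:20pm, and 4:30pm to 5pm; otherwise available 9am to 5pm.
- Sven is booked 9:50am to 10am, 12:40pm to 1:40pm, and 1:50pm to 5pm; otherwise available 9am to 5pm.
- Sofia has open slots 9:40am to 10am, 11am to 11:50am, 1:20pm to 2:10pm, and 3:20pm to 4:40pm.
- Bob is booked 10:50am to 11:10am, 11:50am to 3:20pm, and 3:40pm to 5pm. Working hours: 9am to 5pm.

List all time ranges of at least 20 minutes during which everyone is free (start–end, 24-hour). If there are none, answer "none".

11:30–11:50

Farrukh free within 09:00–17:00: 09:00–10:10, 11:30–13:30, 14:40–15:10, 16:20–16:30.
Sven free within 09:00–17:00: 09:00–09:50, 10:00–12:40, 13:40–13:50.
Bob free within 09:00–17:00: 09:00–10:50, 11:10–11:50, 15:20–15:40.
Farrukh ∩ Sven: 09:00–09:50, 10:00–10:10, 11:30–12:40.
Farrukh ∩ Sven ∩ Sofia: 09:40–09:50, 11:30–11:50.
Farrukh ∩ Sven ∩ Sofia ∩ Bob: 09:40–09:50, 11:30–11:50.
Windows ≥ 20 min: 11:30–11:50.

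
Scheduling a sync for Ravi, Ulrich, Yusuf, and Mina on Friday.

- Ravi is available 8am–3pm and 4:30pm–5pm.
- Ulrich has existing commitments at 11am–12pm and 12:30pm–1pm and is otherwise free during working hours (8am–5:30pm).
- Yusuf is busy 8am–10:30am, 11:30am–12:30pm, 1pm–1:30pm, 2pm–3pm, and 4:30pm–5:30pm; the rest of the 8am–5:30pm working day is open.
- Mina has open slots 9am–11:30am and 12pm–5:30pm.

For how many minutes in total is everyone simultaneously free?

60 minutes

Ulrich free within 08:00–17:30: 08:00–11:00, 12:00–12:30, 13:00–17:30.
Yusuf free within 08:00–17:30: 10:30–11:30, 12:30–13:00, 13:30–14:00, 15:00–16:30.
Ravi ∩ Ulrich: 08:00–11:00, 12:00–12:30, 13:00–15:00, 16:30–17:00.
Ravi ∩ Ulrich ∩ Yusuf: 10:30–11:00, 13:30–14:00.
Ravi ∩ Ulrich ∩ Yusuf ∩ Mina: 10:30–11:00, 13:30–14:00.
Total common minutes: 30 + 30 = 60.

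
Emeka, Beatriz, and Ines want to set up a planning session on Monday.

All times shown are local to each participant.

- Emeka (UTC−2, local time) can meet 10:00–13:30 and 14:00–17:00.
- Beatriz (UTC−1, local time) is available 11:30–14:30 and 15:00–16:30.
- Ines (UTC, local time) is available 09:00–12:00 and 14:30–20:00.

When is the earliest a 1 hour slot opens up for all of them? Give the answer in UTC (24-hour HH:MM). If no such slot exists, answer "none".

14:30

Emeka → UTC: 12:00–15:30, 16:00–19:00.
Beatriz → UTC: 12:30–15:30, 16:00–17:30.
Ines → UTC: 09:00–12:00, 14:30–20:00.
Emeka ∩ Beatriz: 12:30–15:30, 16:00–17:30.
Emeka ∩ Beatriz ∩ Ines: 14:30–15:30, 16:00–17:30.
Windows ≥ 60 min: 14:30–15:30, 16:00–17:30.
Earliest such window starts at 14:30.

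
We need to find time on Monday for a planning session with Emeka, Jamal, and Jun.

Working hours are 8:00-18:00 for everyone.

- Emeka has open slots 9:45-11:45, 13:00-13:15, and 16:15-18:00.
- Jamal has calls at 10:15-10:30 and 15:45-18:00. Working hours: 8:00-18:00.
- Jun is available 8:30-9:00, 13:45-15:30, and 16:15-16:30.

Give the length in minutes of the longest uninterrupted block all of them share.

Jamal free within 08:00–18:00: 08:00–10:15, 10:30–15:45.
Emeka ∩ Jamal: 09:45–10:15, 10:30–11:45, 13:00–13:15.
Emeka ∩ Jamal ∩ Jun: (none).
No common window.

0 minutes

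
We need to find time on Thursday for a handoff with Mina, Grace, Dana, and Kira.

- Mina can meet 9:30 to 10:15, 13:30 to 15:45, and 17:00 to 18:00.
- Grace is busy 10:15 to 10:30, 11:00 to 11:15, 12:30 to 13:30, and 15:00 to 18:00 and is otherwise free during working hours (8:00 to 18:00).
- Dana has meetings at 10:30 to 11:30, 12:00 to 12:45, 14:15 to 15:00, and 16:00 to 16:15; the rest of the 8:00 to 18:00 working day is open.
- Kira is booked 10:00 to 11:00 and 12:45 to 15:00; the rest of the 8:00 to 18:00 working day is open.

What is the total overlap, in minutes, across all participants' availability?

Grace free within 08:00–18:00: 08:00–10:15, 10:30–11:00, 11:15–12:30, 13:30–15:00.
Dana free within 08:00–18:00: 08:00–10:30, 11:30–12:00, 12:45–14:15, 15:00–16:00, 16:15–18:00.
Kira free within 08:00–18:00: 08:00–10:00, 11:00–12:45, 15:00–18:00.
Mina ∩ Grace: 09:30–10:15, 13:30–15:00.
Mina ∩ Grace ∩ Dana: 09:30–10:15, 13:30–14:15.
Mina ∩ Grace ∩ Dana ∩ Kira: 09:30–10:00.
Total common minutes: 30.

30 minutes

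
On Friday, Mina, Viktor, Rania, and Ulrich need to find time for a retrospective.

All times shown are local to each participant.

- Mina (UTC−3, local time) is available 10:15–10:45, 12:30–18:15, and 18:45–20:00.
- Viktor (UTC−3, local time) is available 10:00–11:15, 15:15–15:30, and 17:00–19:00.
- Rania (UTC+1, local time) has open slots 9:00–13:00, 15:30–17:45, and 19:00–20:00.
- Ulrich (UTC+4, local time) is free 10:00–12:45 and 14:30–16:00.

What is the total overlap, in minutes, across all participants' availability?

Mina → UTC: 13:15–13:45, 15:30–21:15, 21:45–23:00.
Viktor → UTC: 13:00–14:15, 18:15–18:30, 20:00–22:00.
Rania → UTC: 08:00–12:00, 14:30–16:45, 18:00–19:00.
Ulrich → UTC: 06:00–08:45, 10:30–12:00.
Mina ∩ Viktor: 13:15–13:45, 18:15–18:30, 20:00–21:15, 21:45–22:00.
Mina ∩ Viktor ∩ Rania: 18:15–18:30.
Mina ∩ Viktor ∩ Rania ∩ Ulrich: (none).
Total common minutes: 0.

0 minutes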